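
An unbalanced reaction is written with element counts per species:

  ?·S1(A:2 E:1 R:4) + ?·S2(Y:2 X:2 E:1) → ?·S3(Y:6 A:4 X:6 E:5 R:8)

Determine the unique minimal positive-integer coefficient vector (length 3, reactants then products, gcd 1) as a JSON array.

Coefficients: [2, 3, 1]

Y: 2·0+3·2 = 6 | 1·6 = 6
A: 2·2+3·0 = 4 | 1·4 = 4
X: 2·0+3·2 = 6 | 1·6 = 6
E: 2·1+3·1 = 5 | 1·5 = 5
R: 2·4+3·0 = 8 | 1·8 = 8
gcd(2,3,1) = 1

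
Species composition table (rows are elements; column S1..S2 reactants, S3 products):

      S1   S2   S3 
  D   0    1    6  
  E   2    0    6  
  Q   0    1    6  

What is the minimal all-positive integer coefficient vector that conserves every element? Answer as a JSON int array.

D: 3·0+6·1 = 6 | 1·6 = 6
E: 3·2+6·0 = 6 | 1·6 = 6
Q: 3·0+6·1 = 6 | 1·6 = 6
gcd(3,6,1) = 1

Coefficients: [3, 6, 1]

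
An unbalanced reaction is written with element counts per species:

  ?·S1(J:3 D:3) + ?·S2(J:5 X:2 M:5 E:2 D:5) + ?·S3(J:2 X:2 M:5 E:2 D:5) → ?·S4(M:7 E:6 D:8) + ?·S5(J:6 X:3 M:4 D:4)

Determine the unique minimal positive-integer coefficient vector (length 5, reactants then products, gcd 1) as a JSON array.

J: 1·3+5·5+4·2 = 36 | 3·0+6·6 = 36
X: 1·0+5·2+4·2 = 18 | 3·0+6·3 = 18
M: 1·0+5·5+4·5 = 45 | 3·7+6·4 = 45
E: 1·0+5·2+4·2 = 18 | 3·6+6·0 = 18
D: 1·3+5·5+4·5 = 48 | 3·8+6·4 = 48
gcd(1,5,4,3,6) = 1

Coefficients: [1, 5, 4, 3, 6]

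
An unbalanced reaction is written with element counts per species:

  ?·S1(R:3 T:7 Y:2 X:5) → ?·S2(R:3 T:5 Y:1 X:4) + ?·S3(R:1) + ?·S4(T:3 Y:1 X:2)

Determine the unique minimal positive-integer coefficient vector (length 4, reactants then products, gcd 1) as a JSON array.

R: 2·3 = 6 | 1·3+3·1+3·0 = 6
T: 2·7 = 14 | 1·5+3·0+3·3 = 14
Y: 2·2 = 4 | 1·1+3·0+3·1 = 4
X: 2·5 = 10 | 1·4+3·0+3·2 = 10
gcd(2,1,3,3) = 1

Coefficients: [2, 1, 3, 3]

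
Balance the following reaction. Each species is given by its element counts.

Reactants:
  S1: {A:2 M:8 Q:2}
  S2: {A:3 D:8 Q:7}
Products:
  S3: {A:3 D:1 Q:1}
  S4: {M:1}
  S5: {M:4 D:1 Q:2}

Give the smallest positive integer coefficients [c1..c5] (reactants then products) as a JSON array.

Coefficients: [3, 1, 3, 4, 5]

A: 3·2+1·3 = 9 | 3·3+4·0+5·0 = 9
M: 3·8+1·0 = 24 | 3·0+4·1+5·4 = 24
D: 3·0+1·8 = 8 | 3·1+4·0+5·1 = 8
Q: 3·2+1·7 = 13 | 3·1+4·0+5·2 = 13
gcd(3,1,3,4,5) = 1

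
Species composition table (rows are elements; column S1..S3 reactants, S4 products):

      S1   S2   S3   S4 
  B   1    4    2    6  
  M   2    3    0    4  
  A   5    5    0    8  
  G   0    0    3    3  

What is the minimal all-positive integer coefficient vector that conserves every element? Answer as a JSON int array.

B: 4·1+4·4+5·2 = 30 | 5·6 = 30
M: 4·2+4·3+5·0 = 20 | 5·4 = 20
A: 4·5+4·5+5·0 = 40 | 5·8 = 40
G: 4·0+4·0+5·3 = 15 | 5·3 = 15
gcd(4,4,5,5) = 1

Coefficients: [4, 4, 5, 5]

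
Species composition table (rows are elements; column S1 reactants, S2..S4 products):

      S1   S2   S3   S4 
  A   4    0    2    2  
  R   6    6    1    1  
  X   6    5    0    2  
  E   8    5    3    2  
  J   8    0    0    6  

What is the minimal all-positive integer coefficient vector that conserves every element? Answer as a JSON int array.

Coefficients: [3, 2, 2, 4]

A: 3·4 = 12 | 2·0+2·2+4·2 = 12
R: 3·6 = 18 | 2·6+2·1+4·1 = 18
X: 3·6 = 18 | 2·5+2·0+4·2 = 18
E: 3·8 = 24 | 2·5+2·3+4·2 = 24
J: 3·8 = 24 | 2·0+2·0+4·6 = 24
gcd(3,2,2,4) = 1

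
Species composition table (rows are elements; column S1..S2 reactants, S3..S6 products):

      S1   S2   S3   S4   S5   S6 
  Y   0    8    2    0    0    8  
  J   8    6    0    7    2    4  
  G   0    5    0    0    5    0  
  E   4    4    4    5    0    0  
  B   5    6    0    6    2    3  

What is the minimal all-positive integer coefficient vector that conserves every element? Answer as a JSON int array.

Coefficients: [3, 6, 4, 4, 6, 5]

Y: 3·0+6·8 = 48 | 4·2+4·0+6·0+5·8 = 48
J: 3·8+6·6 = 60 | 4·0+4·7+6·2+5·4 = 60
G: 3·0+6·5 = 30 | 4·0+4·0+6·5+5·0 = 30
E: 3·4+6·4 = 36 | 4·4+4·5+6·0+5·0 = 36
B: 3·5+6·6 = 51 | 4·0+4·6+6·2+5·3 = 51
gcd(3,6,4,4,6,5) = 1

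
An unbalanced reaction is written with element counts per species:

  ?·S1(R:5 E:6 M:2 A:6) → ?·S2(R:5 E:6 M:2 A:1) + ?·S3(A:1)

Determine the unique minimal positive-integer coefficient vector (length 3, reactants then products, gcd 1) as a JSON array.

Coefficients: [1, 1, 5]

R: 1·5 = 5 | 1·5+5·0 = 5
E: 1·6 = 6 | 1·6+5·0 = 6
M: 1·2 = 2 | 1·2+5·0 = 2
A: 1·6 = 6 | 1·1+5·1 = 6
gcd(1,1,5) = 1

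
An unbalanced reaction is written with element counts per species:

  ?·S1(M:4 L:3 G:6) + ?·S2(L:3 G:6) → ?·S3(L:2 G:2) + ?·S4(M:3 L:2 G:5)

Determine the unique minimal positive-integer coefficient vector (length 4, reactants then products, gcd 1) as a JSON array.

M: 3·4+1·0 = 12 | 2·0+4·3 = 12
L: 3·3+1·3 = 12 | 2·2+4·2 = 12
G: 3·6+1·6 = 24 | 2·2+4·5 = 24
gcd(3,1,2,4) = 1

Coefficients: [3, 1, 2, 4]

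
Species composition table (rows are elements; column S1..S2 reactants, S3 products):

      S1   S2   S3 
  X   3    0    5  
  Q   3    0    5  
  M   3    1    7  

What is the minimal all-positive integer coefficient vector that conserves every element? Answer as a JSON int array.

Coefficients: [5, 6, 3]

X: 5·3+6·0 = 15 | 3·5 = 15
Q: 5·3+6·0 = 15 | 3·5 = 15
M: 5·3+6·1 = 21 | 3·7 = 21
gcd(5,6,3) = 1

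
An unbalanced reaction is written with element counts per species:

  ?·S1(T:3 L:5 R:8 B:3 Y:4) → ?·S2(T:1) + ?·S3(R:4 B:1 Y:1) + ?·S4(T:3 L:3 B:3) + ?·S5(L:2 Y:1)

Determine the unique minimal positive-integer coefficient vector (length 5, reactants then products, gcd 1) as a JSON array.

Coefficients: [3, 6, 6, 1, 6]

T: 3·3 = 9 | 6·1+6·0+1·3+6·0 = 9
L: 3·5 = 15 | 6·0+6·0+1·3+6·2 = 15
R: 3·8 = 24 | 6·0+6·4+1·0+6·0 = 24
B: 3·3 = 9 | 6·0+6·1+1·3+6·0 = 9
Y: 3·4 = 12 | 6·0+6·1+1·0+6·1 = 12
gcd(3,6,6,1,6) = 1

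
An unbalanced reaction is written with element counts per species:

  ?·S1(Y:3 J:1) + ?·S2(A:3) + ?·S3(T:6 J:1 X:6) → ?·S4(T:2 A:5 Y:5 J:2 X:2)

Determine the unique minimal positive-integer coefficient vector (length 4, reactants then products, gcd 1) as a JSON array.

Coefficients: [5, 5, 1, 3]

T: 5·0+5·0+1·6 = 6 | 3·2 = 6
A: 5·0+5·3+1·0 = 15 | 3·5 = 15
Y: 5·3+5·0+1·0 = 15 | 3·5 = 15
J: 5·1+5·0+1·1 = 6 | 3·2 = 6
X: 5·0+5·0+1·6 = 6 | 3·2 = 6
gcd(5,5,1,3) = 1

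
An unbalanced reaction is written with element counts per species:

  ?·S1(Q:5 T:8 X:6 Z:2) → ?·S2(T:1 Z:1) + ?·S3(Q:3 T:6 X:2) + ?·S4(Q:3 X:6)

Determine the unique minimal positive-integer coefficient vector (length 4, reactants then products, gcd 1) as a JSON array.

Coefficients: [3, 6, 3, 2]

Q: 3·5 = 15 | 6·0+3·3+2·3 = 15
T: 3·8 = 24 | 6·1+3·6+2·0 = 24
X: 3·6 = 18 | 6·0+3·2+2·6 = 18
Z: 3·2 = 6 | 6·1+3·0+2·0 = 6
gcd(3,6,3,2) = 1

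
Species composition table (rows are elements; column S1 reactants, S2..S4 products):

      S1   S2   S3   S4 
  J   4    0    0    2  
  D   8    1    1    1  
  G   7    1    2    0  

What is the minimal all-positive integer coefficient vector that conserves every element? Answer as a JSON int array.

Coefficients: [1, 5, 1, 2]

J: 1·4 = 4 | 5·0+1·0+2·2 = 4
D: 1·8 = 8 | 5·1+1·1+2·1 = 8
G: 1·7 = 7 | 5·1+1·2+2·0 = 7
gcd(1,5,1,2) = 1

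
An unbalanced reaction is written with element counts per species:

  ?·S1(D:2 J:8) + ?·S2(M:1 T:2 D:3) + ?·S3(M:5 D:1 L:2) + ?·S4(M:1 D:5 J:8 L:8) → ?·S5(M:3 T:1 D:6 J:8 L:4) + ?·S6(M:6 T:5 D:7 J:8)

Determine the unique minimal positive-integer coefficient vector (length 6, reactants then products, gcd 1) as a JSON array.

M: 3·0+4·1+2·5+1·1 = 15 | 3·3+1·6 = 15
T: 3·0+4·2+2·0+1·0 = 8 | 3·1+1·5 = 8
D: 3·2+4·3+2·1+1·5 = 25 | 3·6+1·7 = 25
J: 3·8+4·0+2·0+1·8 = 32 | 3·8+1·8 = 32
L: 3·0+4·0+2·2+1·8 = 12 | 3·4+1·0 = 12
gcd(3,4,2,1,3,1) = 1

Coefficients: [3, 4, 2, 1, 3, 1]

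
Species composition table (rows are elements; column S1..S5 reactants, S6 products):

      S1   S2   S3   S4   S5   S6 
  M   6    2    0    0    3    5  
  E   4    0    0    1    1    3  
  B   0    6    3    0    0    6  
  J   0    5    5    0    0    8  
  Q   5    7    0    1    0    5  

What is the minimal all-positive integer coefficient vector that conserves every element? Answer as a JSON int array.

Coefficients: [1, 2, 6, 6, 5, 5]

M: 1·6+2·2+6·0+6·0+5·3 = 25 | 5·5 = 25
E: 1·4+2·0+6·0+6·1+5·1 = 15 | 5·3 = 15
B: 1·0+2·6+6·3+6·0+5·0 = 30 | 5·6 = 30
J: 1·0+2·5+6·5+6·0+5·0 = 40 | 5·8 = 40
Q: 1·5+2·7+6·0+6·1+5·0 = 25 | 5·5 = 25
gcd(1,2,6,6,5,5) = 1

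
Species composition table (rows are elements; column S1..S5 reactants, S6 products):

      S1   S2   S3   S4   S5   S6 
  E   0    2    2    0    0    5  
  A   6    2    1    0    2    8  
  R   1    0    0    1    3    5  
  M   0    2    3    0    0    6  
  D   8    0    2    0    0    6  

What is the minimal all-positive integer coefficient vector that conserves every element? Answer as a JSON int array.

Coefficients: [1, 3, 2, 6, 1, 2]

E: 1·0+3·2+2·2+6·0+1·0 = 10 | 2·5 = 10
A: 1·6+3·2+2·1+6·0+1·2 = 16 | 2·8 = 16
R: 1·1+3·0+2·0+6·1+1·3 = 10 | 2·5 = 10
M: 1·0+3·2+2·3+6·0+1·0 = 12 | 2·6 = 12
D: 1·8+3·0+2·2+6·0+1·0 = 12 | 2·6 = 12
gcd(1,3,2,6,1,2) = 1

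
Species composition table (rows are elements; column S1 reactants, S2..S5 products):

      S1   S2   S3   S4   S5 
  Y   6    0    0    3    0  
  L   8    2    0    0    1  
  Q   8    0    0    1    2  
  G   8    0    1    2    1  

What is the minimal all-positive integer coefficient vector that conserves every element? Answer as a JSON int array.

Coefficients: [2, 5, 2, 4, 6]

Y: 2·6 = 12 | 5·0+2·0+4·3+6·0 = 12
L: 2·8 = 16 | 5·2+2·0+4·0+6·1 = 16
Q: 2·8 = 16 | 5·0+2·0+4·1+6·2 = 16
G: 2·8 = 16 | 5·0+2·1+4·2+6·1 = 16
gcd(2,5,2,4,6) = 1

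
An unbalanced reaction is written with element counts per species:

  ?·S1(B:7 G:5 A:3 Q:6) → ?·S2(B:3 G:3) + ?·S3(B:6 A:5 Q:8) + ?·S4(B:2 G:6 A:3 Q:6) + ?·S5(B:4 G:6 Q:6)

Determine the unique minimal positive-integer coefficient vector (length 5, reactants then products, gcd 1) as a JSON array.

Coefficients: [6, 6, 3, 1, 1]

B: 6·7 = 42 | 6·3+3·6+1·2+1·4 = 42
G: 6·5 = 30 | 6·3+3·0+1·6+1·6 = 30
A: 6·3 = 18 | 6·0+3·5+1·3+1·0 = 18
Q: 6·6 = 36 | 6·0+3·8+1·6+1·6 = 36
gcd(6,6,3,1,1) = 1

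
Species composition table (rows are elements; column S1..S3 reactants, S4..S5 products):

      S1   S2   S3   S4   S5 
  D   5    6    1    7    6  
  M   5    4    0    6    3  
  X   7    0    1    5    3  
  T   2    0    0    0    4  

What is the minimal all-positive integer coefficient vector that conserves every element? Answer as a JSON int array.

D: 4·5+4·6+3·1 = 47 | 5·7+2·6 = 47
M: 4·5+4·4+3·0 = 36 | 5·6+2·3 = 36
X: 4·7+4·0+3·1 = 31 | 5·5+2·3 = 31
T: 4·2+4·0+3·0 = 8 | 5·0+2·4 = 8
gcd(4,4,3,5,2) = 1

Coefficients: [4, 4, 3, 5, 2]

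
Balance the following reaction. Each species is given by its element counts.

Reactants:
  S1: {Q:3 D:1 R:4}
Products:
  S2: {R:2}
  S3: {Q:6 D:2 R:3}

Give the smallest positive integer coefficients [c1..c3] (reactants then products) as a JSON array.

Coefficients: [4, 5, 2]

Q: 4·3 = 12 | 5·0+2·6 = 12
D: 4·1 = 4 | 5·0+2·2 = 4
R: 4·4 = 16 | 5·2+2·3 = 16
gcd(4,5,2) = 1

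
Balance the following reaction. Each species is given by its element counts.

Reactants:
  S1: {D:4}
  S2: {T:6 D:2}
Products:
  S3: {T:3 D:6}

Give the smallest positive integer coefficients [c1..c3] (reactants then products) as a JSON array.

T: 5·0+2·6 = 12 | 4·3 = 12
D: 5·4+2·2 = 24 | 4·6 = 24
gcd(5,2,4) = 1

Coefficients: [5, 2, 4]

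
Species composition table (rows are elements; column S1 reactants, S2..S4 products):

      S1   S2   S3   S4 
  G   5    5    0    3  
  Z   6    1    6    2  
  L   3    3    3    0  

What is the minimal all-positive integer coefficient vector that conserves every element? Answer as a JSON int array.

G: 5·5 = 25 | 2·5+3·0+5·3 = 25
Z: 5·6 = 30 | 2·1+3·6+5·2 = 30
L: 5·3 = 15 | 2·3+3·3+5·0 = 15
gcd(5,2,3,5) = 1

Coefficients: [5, 2, 3, 5]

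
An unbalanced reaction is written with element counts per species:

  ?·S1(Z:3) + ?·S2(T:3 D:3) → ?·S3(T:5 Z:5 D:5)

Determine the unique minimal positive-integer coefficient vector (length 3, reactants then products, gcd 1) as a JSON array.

Coefficients: [5, 5, 3]

T: 5·0+5·3 = 15 | 3·5 = 15
Z: 5·3+5·0 = 15 | 3·5 = 15
D: 5·0+5·3 = 15 | 3·5 = 15
gcd(5,5,3) = 1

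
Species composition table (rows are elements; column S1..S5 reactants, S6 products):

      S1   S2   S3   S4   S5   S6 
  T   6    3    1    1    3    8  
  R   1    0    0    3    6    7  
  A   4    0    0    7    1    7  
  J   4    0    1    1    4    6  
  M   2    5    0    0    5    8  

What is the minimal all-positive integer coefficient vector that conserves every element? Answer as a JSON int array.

T: 1·6+3·3+5·1+3·1+3·3 = 32 | 4·8 = 32
R: 1·1+3·0+5·0+3·3+3·6 = 28 | 4·7 = 28
A: 1·4+3·0+5·0+3·7+3·1 = 28 | 4·7 = 28
J: 1·4+3·0+5·1+3·1+3·4 = 24 | 4·6 = 24
M: 1·2+3·5+5·0+3·0+3·5 = 32 | 4·8 = 32
gcd(1,3,5,3,3,4) = 1

Coefficients: [1, 3, 5, 3, 3, 4]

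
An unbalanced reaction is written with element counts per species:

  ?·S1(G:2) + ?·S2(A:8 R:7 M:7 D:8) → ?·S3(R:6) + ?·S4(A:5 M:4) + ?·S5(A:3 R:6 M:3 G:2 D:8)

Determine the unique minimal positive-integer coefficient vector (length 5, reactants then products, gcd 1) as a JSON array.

A: 6·0+6·8 = 48 | 1·0+6·5+6·3 = 48
R: 6·0+6·7 = 42 | 1·6+6·0+6·6 = 42
M: 6·0+6·7 = 42 | 1·0+6·4+6·3 = 42
G: 6·2+6·0 = 12 | 1·0+6·0+6·2 = 12
D: 6·0+6·8 = 48 | 1·0+6·0+6·8 = 48
gcd(6,6,1,6,6) = 1

Coefficients: [6, 6, 1, 6, 6]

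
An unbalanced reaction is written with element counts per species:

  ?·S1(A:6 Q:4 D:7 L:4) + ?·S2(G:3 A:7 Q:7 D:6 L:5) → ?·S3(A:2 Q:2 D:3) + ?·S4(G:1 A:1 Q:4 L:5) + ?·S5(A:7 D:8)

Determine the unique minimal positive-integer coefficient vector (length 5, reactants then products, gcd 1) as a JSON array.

G: 5·0+2·3 = 6 | 5·0+6·1+4·0 = 6
A: 5·6+2·7 = 44 | 5·2+6·1+4·7 = 44
Q: 5·4+2·7 = 34 | 5·2+6·4+4·0 = 34
D: 5·7+2·6 = 47 | 5·3+6·0+4·8 = 47
L: 5·4+2·5 = 30 | 5·0+6·5+4·0 = 30
gcd(5,2,5,6,4) = 1

Coefficients: [5, 2, 5, 6, 4]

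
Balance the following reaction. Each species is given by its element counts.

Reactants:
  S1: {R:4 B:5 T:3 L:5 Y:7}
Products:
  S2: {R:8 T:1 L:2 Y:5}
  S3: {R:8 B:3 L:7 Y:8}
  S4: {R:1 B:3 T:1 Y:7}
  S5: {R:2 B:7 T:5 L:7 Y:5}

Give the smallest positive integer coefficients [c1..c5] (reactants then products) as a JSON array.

R: 6·4 = 24 | 1·8+1·8+2·1+3·2 = 24
B: 6·5 = 30 | 1·0+1·3+2·3+3·7 = 30
T: 6·3 = 18 | 1·1+1·0+2·1+3·5 = 18
L: 6·5 = 30 | 1·2+1·7+2·0+3·7 = 30
Y: 6·7 = 42 | 1·5+1·8+2·7+3·5 = 42
gcd(6,1,1,2,3) = 1

Coefficients: [6, 1, 1, 2, 3]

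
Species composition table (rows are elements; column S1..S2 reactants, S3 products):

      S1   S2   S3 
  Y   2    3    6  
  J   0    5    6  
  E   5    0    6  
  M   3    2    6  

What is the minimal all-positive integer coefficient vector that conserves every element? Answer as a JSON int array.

Y: 6·2+6·3 = 30 | 5·6 = 30
J: 6·0+6·5 = 30 | 5·6 = 30
E: 6·5+6·0 = 30 | 5·6 = 30
M: 6·3+6·2 = 30 | 5·6 = 30
gcd(6,6,5) = 1

Coefficients: [6, 6, 5]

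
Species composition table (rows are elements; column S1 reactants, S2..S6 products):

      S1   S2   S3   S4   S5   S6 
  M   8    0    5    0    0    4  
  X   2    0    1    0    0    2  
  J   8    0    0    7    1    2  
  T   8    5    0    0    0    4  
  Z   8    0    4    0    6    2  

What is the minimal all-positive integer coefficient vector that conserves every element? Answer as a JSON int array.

M: 3·8 = 24 | 4·0+4·5+3·0+1·0+1·4 = 24
X: 3·2 = 6 | 4·0+4·1+3·0+1·0+1·2 = 6
J: 3·8 = 24 | 4·0+4·0+3·7+1·1+1·2 = 24
T: 3·8 = 24 | 4·5+4·0+3·0+1·0+1·4 = 24
Z: 3·8 = 24 | 4·0+4·4+3·0+1·6+1·2 = 24
gcd(3,4,4,3,1,1) = 1

Coefficients: [3, 4, 4, 3, 1, 1]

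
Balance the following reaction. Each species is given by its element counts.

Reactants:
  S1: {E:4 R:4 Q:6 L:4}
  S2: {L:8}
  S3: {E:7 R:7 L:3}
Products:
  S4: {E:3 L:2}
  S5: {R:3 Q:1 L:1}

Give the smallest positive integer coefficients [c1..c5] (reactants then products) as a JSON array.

Coefficients: [1, 1, 2, 6, 6]

E: 1·4+1·0+2·7 = 18 | 6·3+6·0 = 18
R: 1·4+1·0+2·7 = 18 | 6·0+6·3 = 18
Q: 1·6+1·0+2·0 = 6 | 6·0+6·1 = 6
L: 1·4+1·8+2·3 = 18 | 6·2+6·1 = 18
gcd(1,1,2,6,6) = 1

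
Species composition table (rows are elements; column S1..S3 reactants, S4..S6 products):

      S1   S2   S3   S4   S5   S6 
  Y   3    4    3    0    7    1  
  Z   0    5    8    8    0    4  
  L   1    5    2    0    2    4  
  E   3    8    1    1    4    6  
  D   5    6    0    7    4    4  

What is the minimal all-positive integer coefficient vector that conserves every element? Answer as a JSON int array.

Y: 6·3+4·4+2·3 = 40 | 2·0+5·7+5·1 = 40
Z: 6·0+4·5+2·8 = 36 | 2·8+5·0+5·4 = 36
L: 6·1+4·5+2·2 = 30 | 2·0+5·2+5·4 = 30
E: 6·3+4·8+2·1 = 52 | 2·1+5·4+5·6 = 52
D: 6·5+4·6+2·0 = 54 | 2·7+5·4+5·4 = 54
gcd(6,4,2,2,5,5) = 1

Coefficients: [6, 4, 2, 2, 5, 5]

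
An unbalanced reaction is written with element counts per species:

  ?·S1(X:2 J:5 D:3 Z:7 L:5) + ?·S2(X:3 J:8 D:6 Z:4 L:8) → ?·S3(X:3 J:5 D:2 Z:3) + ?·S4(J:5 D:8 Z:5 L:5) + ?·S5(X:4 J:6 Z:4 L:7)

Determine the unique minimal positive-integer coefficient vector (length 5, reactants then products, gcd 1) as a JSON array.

Coefficients: [4, 5, 1, 5, 5]

X: 4·2+5·3 = 23 | 1·3+5·0+5·4 = 23
J: 4·5+5·8 = 60 | 1·5+5·5+5·6 = 60
D: 4·3+5·6 = 42 | 1·2+5·8+5·0 = 42
Z: 4·7+5·4 = 48 | 1·3+5·5+5·4 = 48
L: 4·5+5·8 = 60 | 1·0+5·5+5·7 = 60
gcd(4,5,1,5,5) = 1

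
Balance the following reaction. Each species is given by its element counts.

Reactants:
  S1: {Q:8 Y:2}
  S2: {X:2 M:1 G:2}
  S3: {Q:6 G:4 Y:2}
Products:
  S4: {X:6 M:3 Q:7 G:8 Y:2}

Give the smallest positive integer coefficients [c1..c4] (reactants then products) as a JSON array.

X: 1·0+6·2+1·0 = 12 | 2·6 = 12
M: 1·0+6·1+1·0 = 6 | 2·3 = 6
Q: 1·8+6·0+1·6 = 14 | 2·7 = 14
G: 1·0+6·2+1·4 = 16 | 2·8 = 16
Y: 1·2+6·0+1·2 = 4 | 2·2 = 4
gcd(1,6,1,2) = 1

Coefficients: [1, 6, 1, 2]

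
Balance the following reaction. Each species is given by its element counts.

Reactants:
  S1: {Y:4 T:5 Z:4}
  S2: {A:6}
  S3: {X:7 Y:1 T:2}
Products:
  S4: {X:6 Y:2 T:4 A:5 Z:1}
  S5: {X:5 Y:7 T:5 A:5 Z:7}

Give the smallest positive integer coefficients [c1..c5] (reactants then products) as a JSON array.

X: 3·0+5·0+5·7 = 35 | 5·6+1·5 = 35
Y: 3·4+5·0+5·1 = 17 | 5·2+1·7 = 17
T: 3·5+5·0+5·2 = 25 | 5·4+1·5 = 25
A: 3·0+5·6+5·0 = 30 | 5·5+1·5 = 30
Z: 3·4+5·0+5·0 = 12 | 5·1+1·7 = 12
gcd(3,5,5,5,1) = 1

Coefficients: [3, 5, 5, 5, 1]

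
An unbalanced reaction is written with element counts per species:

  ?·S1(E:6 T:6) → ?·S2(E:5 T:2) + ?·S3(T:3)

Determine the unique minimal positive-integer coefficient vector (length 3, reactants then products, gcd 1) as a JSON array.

Coefficients: [5, 6, 6]

E: 5·6 = 30 | 6·5+6·0 = 30
T: 5·6 = 30 | 6·2+6·3 = 30
gcd(5,6,6) = 1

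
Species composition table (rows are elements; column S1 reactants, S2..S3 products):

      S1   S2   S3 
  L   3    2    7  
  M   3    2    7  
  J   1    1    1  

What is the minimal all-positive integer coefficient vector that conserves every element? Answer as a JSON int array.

L: 5·3 = 15 | 4·2+1·7 = 15
M: 5·3 = 15 | 4·2+1·7 = 15
J: 5·1 = 5 | 4·1+1·1 = 5
gcd(5,4,1) = 1

Coefficients: [5, 4, 1]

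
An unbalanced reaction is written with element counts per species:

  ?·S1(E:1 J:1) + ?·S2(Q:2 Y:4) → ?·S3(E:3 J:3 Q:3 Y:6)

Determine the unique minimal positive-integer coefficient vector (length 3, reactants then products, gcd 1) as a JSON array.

Coefficients: [6, 3, 2]

E: 6·1+3·0 = 6 | 2·3 = 6
J: 6·1+3·0 = 6 | 2·3 = 6
Q: 6·0+3·2 = 6 | 2·3 = 6
Y: 6·0+3·4 = 12 | 2·6 = 12
gcd(6,3,2) = 1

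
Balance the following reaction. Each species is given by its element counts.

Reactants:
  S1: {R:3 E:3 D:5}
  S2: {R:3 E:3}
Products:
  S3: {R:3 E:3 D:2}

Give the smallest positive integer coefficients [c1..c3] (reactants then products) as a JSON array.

Coefficients: [2, 3, 5]

R: 2·3+3·3 = 15 | 5·3 = 15
E: 2·3+3·3 = 15 | 5·3 = 15
D: 2·5+3·0 = 10 | 5·2 = 10
gcd(2,3,5) = 1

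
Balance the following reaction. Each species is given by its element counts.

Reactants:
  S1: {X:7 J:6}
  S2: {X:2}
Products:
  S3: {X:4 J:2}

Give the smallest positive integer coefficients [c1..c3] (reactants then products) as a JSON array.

Coefficients: [2, 5, 6]

X: 2·7+5·2 = 24 | 6·4 = 24
J: 2·6+5·0 = 12 | 6·2 = 12
gcd(2,5,6) = 1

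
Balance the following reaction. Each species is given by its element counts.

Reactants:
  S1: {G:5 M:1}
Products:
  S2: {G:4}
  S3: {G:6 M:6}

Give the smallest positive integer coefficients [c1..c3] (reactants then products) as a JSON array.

G: 6·5 = 30 | 6·4+1·6 = 30
M: 6·1 = 6 | 6·0+1·6 = 6
gcd(6,6,1) = 1

Coefficients: [6, 6, 1]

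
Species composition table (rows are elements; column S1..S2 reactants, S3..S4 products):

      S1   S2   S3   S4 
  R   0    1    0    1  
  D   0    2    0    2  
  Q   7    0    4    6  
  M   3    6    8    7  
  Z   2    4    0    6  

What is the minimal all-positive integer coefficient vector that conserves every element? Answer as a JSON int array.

Coefficients: [4, 4, 1, 4]

R: 4·0+4·1 = 4 | 1·0+4·1 = 4
D: 4·0+4·2 = 8 | 1·0+4·2 = 8
Q: 4·7+4·0 = 28 | 1·4+4·6 = 28
M: 4·3+4·6 = 36 | 1·8+4·7 = 36
Z: 4·2+4·4 = 24 | 1·0+4·6 = 24
gcd(4,4,1,4) = 1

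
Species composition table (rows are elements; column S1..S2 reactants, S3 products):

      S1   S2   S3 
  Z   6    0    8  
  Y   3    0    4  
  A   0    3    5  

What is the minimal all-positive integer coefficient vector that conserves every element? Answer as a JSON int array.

Coefficients: [4, 5, 3]

Z: 4·6+5·0 = 24 | 3·8 = 24
Y: 4·3+5·0 = 12 | 3·4 = 12
A: 4·0+5·3 = 15 | 3·5 = 15
gcd(4,5,3) = 1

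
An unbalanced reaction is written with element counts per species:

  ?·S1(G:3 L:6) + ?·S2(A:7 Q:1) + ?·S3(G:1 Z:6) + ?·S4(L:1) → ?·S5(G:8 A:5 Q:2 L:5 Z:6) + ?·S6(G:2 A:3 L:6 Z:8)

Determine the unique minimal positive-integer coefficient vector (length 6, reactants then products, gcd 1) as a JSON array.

Coefficients: [3, 2, 5, 5, 1, 3]

G: 3·3+2·0+5·1+5·0 = 14 | 1·8+3·2 = 14
A: 3·0+2·7+5·0+5·0 = 14 | 1·5+3·3 = 14
Q: 3·0+2·1+5·0+5·0 = 2 | 1·2+3·0 = 2
L: 3·6+2·0+5·0+5·1 = 23 | 1·5+3·6 = 23
Z: 3·0+2·0+5·6+5·0 = 30 | 1·6+3·8 = 30
gcd(3,2,5,5,1,3) = 1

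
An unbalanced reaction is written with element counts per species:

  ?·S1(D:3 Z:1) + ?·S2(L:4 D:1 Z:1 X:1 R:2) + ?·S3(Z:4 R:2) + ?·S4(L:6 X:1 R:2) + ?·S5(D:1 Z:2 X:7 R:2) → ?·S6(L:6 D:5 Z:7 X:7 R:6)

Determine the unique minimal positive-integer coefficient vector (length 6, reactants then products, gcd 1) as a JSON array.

L: 5·0+6·4+4·0+1·6+4·0 = 30 | 5·6 = 30
D: 5·3+6·1+4·0+1·0+4·1 = 25 | 5·5 = 25
Z: 5·1+6·1+4·4+1·0+4·2 = 35 | 5·7 = 35
X: 5·0+6·1+4·0+1·1+4·7 = 35 | 5·7 = 35
R: 5·0+6·2+4·2+1·2+4·2 = 30 | 5·6 = 30
gcd(5,6,4,1,4,5) = 1

Coefficients: [5, 6, 4, 1, 4, 5]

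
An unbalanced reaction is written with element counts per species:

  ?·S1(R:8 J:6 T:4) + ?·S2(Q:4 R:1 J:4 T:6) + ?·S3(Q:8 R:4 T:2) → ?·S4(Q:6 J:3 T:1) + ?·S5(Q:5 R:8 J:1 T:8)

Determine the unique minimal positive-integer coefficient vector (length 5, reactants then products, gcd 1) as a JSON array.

Coefficients: [1, 4, 5, 6, 4]

Q: 1·0+4·4+5·8 = 56 | 6·6+4·5 = 56
R: 1·8+4·1+5·4 = 32 | 6·0+4·8 = 32
J: 1·6+4·4+5·0 = 22 | 6·3+4·1 = 22
T: 1·4+4·6+5·2 = 38 | 6·1+4·8 = 38
gcd(1,4,5,6,4) = 1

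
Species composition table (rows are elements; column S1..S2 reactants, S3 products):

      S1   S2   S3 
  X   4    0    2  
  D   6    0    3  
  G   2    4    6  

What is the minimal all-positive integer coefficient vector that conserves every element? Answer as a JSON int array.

Coefficients: [2, 5, 4]

X: 2·4+5·0 = 8 | 4·2 = 8
D: 2·6+5·0 = 12 | 4·3 = 12
G: 2·2+5·4 = 24 | 4·6 = 24
gcd(2,5,4) = 1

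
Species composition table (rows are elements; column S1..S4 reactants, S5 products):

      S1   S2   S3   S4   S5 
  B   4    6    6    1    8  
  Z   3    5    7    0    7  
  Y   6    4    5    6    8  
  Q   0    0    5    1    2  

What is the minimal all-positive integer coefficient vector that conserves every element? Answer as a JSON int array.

Coefficients: [1, 5, 2, 2, 6]

B: 1·4+5·6+2·6+2·1 = 48 | 6·8 = 48
Z: 1·3+5·5+2·7+2·0 = 42 | 6·7 = 42
Y: 1·6+5·4+2·5+2·6 = 48 | 6·8 = 48
Q: 1·0+5·0+2·5+2·1 = 12 | 6·2 = 12
gcd(1,5,2,2,6) = 1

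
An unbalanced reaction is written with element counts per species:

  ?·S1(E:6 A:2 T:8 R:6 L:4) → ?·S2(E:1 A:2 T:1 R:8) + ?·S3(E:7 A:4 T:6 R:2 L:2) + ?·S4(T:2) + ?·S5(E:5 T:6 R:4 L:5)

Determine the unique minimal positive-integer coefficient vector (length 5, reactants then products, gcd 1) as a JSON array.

E: 6·6 = 36 | 2·1+2·7+5·0+4·5 = 36
A: 6·2 = 12 | 2·2+2·4+5·0+4·0 = 12
T: 6·8 = 48 | 2·1+2·6+5·2+4·6 = 48
R: 6·6 = 36 | 2·8+2·2+5·0+4·4 = 36
L: 6·4 = 24 | 2·0+2·2+5·0+4·5 = 24
gcd(6,2,2,5,4) = 1

Coefficients: [6, 2, 2, 5, 4]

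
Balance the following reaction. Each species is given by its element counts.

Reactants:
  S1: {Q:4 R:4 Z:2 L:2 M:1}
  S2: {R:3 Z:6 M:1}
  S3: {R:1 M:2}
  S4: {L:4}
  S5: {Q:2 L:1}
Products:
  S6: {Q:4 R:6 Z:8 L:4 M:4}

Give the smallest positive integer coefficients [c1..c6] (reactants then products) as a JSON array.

Coefficients: [1, 5, 5, 2, 6, 4]

Q: 1·4+5·0+5·0+2·0+6·2 = 16 | 4·4 = 16
R: 1·4+5·3+5·1+2·0+6·0 = 24 | 4·6 = 24
Z: 1·2+5·6+5·0+2·0+6·0 = 32 | 4·8 = 32
L: 1·2+5·0+5·0+2·4+6·1 = 16 | 4·4 = 16
M: 1·1+5·1+5·2+2·0+6·0 = 16 | 4·4 = 16
gcd(1,5,5,2,6,4) = 1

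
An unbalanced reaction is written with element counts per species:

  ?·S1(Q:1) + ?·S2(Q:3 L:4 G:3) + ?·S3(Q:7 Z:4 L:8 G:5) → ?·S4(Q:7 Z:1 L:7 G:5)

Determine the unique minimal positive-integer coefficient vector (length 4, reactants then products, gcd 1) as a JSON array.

Coefficients: [6, 5, 1, 4]

Q: 6·1+5·3+1·7 = 28 | 4·7 = 28
Z: 6·0+5·0+1·4 = 4 | 4·1 = 4
L: 6·0+5·4+1·8 = 28 | 4·7 = 28
G: 6·0+5·3+1·5 = 20 | 4·5 = 20
gcd(6,5,1,4) = 1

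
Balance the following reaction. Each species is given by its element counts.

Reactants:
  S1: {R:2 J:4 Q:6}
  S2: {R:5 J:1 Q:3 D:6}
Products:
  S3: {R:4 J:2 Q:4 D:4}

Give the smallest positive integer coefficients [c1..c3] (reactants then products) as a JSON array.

R: 1·2+2·5 = 12 | 3·4 = 12
J: 1·4+2·1 = 6 | 3·2 = 6
Q: 1·6+2·3 = 12 | 3·4 = 12
D: 1·0+2·6 = 12 | 3·4 = 12
gcd(1,2,3) = 1

Coefficients: [1, 2, 3]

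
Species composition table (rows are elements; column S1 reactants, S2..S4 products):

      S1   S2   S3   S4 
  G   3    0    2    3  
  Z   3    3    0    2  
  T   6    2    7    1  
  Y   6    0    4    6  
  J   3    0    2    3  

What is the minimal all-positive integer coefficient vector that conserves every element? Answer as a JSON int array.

Coefficients: [5, 3, 3, 3]

G: 5·3 = 15 | 3·0+3·2+3·3 = 15
Z: 5·3 = 15 | 3·3+3·0+3·2 = 15
T: 5·6 = 30 | 3·2+3·7+3·1 = 30
Y: 5·6 = 30 | 3·0+3·4+3·6 = 30
J: 5·3 = 15 | 3·0+3·2+3·3 = 15
gcd(5,3,3,3) = 1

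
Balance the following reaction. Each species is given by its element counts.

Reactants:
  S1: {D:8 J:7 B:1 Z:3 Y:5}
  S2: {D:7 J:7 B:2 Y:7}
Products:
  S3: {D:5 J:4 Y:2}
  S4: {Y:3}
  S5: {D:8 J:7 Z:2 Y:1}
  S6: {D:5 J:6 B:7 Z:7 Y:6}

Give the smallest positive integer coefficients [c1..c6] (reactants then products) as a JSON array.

Coefficients: [5, 1, 2, 6, 4, 1]

D: 5·8+1·7 = 47 | 2·5+6·0+4·8+1·5 = 47
J: 5·7+1·7 = 42 | 2·4+6·0+4·7+1·6 = 42
B: 5·1+1·2 = 7 | 2·0+6·0+4·0+1·7 = 7
Z: 5·3+1·0 = 15 | 2·0+6·0+4·2+1·7 = 15
Y: 5·5+1·7 = 32 | 2·2+6·3+4·1+1·6 = 32
gcd(5,1,2,6,4,1) = 1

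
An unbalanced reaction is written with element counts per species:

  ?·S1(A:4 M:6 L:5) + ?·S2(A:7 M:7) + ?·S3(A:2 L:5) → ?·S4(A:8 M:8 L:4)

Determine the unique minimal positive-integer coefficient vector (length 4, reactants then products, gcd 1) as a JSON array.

A: 2·4+4·7+2·2 = 40 | 5·8 = 40
M: 2·6+4·7+2·0 = 40 | 5·8 = 40
L: 2·5+4·0+2·5 = 20 | 5·4 = 20
gcd(2,4,2,5) = 1

Coefficients: [2, 4, 2, 5]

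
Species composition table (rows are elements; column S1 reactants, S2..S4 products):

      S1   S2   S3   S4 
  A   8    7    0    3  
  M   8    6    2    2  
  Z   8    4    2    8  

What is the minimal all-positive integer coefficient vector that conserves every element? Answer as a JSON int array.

Coefficients: [3, 3, 2, 1]

A: 3·8 = 24 | 3·7+2·0+1·3 = 24
M: 3·8 = 24 | 3·6+2·2+1·2 = 24
Z: 3·8 = 24 | 3·4+2·2+1·8 = 24
gcd(3,3,2,1) = 1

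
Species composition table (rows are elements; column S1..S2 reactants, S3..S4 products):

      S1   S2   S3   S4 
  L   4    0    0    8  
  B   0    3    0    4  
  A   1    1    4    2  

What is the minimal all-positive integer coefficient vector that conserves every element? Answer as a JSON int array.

L: 6·4+4·0 = 24 | 1·0+3·8 = 24
B: 6·0+4·3 = 12 | 1·0+3·4 = 12
A: 6·1+4·1 = 10 | 1·4+3·2 = 10
gcd(6,4,1,3) = 1

Coefficients: [6, 4, 1, 3]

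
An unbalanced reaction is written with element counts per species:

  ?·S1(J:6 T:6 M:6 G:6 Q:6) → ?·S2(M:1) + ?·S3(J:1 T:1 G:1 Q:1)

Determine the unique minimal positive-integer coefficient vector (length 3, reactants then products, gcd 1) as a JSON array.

Coefficients: [1, 6, 6]

J: 1·6 = 6 | 6·0+6·1 = 6
T: 1·6 = 6 | 6·0+6·1 = 6
M: 1·6 = 6 | 6·1+6·0 = 6
G: 1·6 = 6 | 6·0+6·1 = 6
Q: 1·6 = 6 | 6·0+6·1 = 6
gcd(1,6,6) = 1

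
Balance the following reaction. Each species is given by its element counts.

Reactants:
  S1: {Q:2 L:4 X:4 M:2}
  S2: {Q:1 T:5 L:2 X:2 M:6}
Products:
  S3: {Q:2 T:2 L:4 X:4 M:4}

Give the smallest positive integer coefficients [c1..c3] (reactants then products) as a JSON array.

Coefficients: [4, 2, 5]

Q: 4·2+2·1 = 10 | 5·2 = 10
T: 4·0+2·5 = 10 | 5·2 = 10
L: 4·4+2·2 = 20 | 5·4 = 20
X: 4·4+2·2 = 20 | 5·4 = 20
M: 4·2+2·6 = 20 | 5·4 = 20
gcd(4,2,5) = 1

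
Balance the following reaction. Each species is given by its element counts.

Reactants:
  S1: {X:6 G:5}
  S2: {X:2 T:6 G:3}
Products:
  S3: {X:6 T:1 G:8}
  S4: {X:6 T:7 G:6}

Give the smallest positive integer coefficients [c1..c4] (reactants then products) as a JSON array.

Coefficients: [4, 6, 1, 5]

X: 4·6+6·2 = 36 | 1·6+5·6 = 36
T: 4·0+6·6 = 36 | 1·1+5·7 = 36
G: 4·5+6·3 = 38 | 1·8+5·6 = 38
gcd(4,6,1,5) = 1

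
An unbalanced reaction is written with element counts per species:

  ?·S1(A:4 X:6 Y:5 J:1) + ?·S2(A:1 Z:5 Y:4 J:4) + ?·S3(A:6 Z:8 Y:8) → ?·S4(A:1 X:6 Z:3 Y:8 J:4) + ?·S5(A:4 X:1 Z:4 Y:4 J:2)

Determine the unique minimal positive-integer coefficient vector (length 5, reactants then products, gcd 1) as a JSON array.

A: 4·4+5·1+1·6 = 27 | 3·1+6·4 = 27
X: 4·6+5·0+1·0 = 24 | 3·6+6·1 = 24
Z: 4·0+5·5+1·8 = 33 | 3·3+6·4 = 33
Y: 4·5+5·4+1·8 = 48 | 3·8+6·4 = 48
J: 4·1+5·4+1·0 = 24 | 3·4+6·2 = 24
gcd(4,5,1,3,6) = 1

Coefficients: [4, 5, 1, 3, 6]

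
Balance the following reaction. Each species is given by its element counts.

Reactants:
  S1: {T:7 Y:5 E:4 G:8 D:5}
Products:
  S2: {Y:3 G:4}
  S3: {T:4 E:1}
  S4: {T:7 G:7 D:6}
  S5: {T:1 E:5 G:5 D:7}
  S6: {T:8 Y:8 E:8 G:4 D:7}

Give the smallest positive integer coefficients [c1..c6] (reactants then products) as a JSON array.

Coefficients: [4, 4, 3, 1, 1, 1]

T: 4·7 = 28 | 4·0+3·4+1·7+1·1+1·8 = 28
Y: 4·5 = 20 | 4·3+3·0+1·0+1·0+1·8 = 20
E: 4·4 = 16 | 4·0+3·1+1·0+1·5+1·8 = 16
G: 4·8 = 32 | 4·4+3·0+1·7+1·5+1·4 = 32
D: 4·5 = 20 | 4·0+3·0+1·6+1·7+1·7 = 20
gcd(4,4,3,1,1,1) = 1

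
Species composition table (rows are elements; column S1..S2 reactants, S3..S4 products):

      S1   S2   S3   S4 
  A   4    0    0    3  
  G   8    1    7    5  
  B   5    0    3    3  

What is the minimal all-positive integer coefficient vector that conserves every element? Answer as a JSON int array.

Coefficients: [3, 3, 1, 4]

A: 3·4+3·0 = 12 | 1·0+4·3 = 12
G: 3·8+3·1 = 27 | 1·7+4·5 = 27
B: 3·5+3·0 = 15 | 1·3+4·3 = 15
gcd(3,3,1,4) = 1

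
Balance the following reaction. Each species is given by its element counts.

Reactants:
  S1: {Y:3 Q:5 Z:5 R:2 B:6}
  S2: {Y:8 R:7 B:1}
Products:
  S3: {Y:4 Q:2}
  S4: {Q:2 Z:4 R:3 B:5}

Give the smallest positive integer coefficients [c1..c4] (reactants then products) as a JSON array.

Coefficients: [4, 1, 5, 5]

Y: 4·3+1·8 = 20 | 5·4+5·0 = 20
Q: 4·5+1·0 = 20 | 5·2+5·2 = 20
Z: 4·5+1·0 = 20 | 5·0+5·4 = 20
R: 4·2+1·7 = 15 | 5·0+5·3 = 15
B: 4·6+1·1 = 25 | 5·0+5·5 = 25
gcd(4,1,5,5) = 1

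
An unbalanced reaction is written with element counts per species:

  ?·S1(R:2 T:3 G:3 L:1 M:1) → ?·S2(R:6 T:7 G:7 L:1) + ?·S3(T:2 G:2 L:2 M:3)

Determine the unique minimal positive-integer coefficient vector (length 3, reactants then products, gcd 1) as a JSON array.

R: 3·2 = 6 | 1·6+1·0 = 6
T: 3·3 = 9 | 1·7+1·2 = 9
G: 3·3 = 9 | 1·7+1·2 = 9
L: 3·1 = 3 | 1·1+1·2 = 3
M: 3·1 = 3 | 1·0+1·3 = 3
gcd(3,1,1) = 1

Coefficients: [3, 1, 1]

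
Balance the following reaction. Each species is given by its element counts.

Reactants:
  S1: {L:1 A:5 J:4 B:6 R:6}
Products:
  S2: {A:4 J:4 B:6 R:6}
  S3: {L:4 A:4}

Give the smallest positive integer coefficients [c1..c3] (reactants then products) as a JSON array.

L: 4·1 = 4 | 4·0+1·4 = 4
A: 4·5 = 20 | 4·4+1·4 = 20
J: 4·4 = 16 | 4·4+1·0 = 16
B: 4·6 = 24 | 4·6+1·0 = 24
R: 4·6 = 24 | 4·6+1·0 = 24
gcd(4,4,1) = 1

Coefficients: [4, 4, 1]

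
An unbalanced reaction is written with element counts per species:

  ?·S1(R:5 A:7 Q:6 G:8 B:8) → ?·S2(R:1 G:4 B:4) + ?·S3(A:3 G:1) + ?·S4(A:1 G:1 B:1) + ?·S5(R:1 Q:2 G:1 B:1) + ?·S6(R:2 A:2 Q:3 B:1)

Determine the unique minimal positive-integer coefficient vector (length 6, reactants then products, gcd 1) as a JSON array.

Coefficients: [3, 4, 4, 1, 3, 4]

R: 3·5 = 15 | 4·1+4·0+1·0+3·1+4·2 = 15
A: 3·7 = 21 | 4·0+4·3+1·1+3·0+4·2 = 21
Q: 3·6 = 18 | 4·0+4·0+1·0+3·2+4·3 = 18
G: 3·8 = 24 | 4·4+4·1+1·1+3·1+4·0 = 24
B: 3·8 = 24 | 4·4+4·0+1·1+3·1+4·1 = 24
gcd(3,4,4,1,3,4) = 1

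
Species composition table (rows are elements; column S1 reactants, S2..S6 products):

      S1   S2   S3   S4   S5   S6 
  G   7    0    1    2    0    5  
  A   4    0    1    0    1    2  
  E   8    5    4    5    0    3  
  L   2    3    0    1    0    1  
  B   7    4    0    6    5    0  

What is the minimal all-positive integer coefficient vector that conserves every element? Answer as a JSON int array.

G: 5·7 = 35 | 1·0+3·1+1·2+5·0+6·5 = 35
A: 5·4 = 20 | 1·0+3·1+1·0+5·1+6·2 = 20
E: 5·8 = 40 | 1·5+3·4+1·5+5·0+6·3 = 40
L: 5·2 = 10 | 1·3+3·0+1·1+5·0+6·1 = 10
B: 5·7 = 35 | 1·4+3·0+1·6+5·5+6·0 = 35
gcd(5,1,3,1,5,6) = 1

Coefficients: [5, 1, 3, 1, 5, 6]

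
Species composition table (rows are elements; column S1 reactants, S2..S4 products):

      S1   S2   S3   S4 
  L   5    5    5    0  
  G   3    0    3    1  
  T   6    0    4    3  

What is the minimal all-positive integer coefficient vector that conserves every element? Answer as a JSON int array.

L: 5·5 = 25 | 2·5+3·5+6·0 = 25
G: 5·3 = 15 | 2·0+3·3+6·1 = 15
T: 5·6 = 30 | 2·0+3·4+6·3 = 30
gcd(5,2,3,6) = 1

Coefficients: [5, 2, 3, 6]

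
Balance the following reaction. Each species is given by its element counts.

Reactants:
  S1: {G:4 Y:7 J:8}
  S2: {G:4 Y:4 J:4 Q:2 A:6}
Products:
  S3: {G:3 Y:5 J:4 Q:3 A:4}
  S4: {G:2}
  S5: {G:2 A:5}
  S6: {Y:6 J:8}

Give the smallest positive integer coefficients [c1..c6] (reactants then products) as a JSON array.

Coefficients: [2, 6, 4, 6, 4, 3]

G: 2·4+6·4 = 32 | 4·3+6·2+4·2+3·0 = 32
Y: 2·7+6·4 = 38 | 4·5+6·0+4·0+3·6 = 38
J: 2·8+6·4 = 40 | 4·4+6·0+4·0+3·8 = 40
Q: 2·0+6·2 = 12 | 4·3+6·0+4·0+3·0 = 12
A: 2·0+6·6 = 36 | 4·4+6·0+4·5+3·0 = 36
gcd(2,6,4,6,4,3) = 1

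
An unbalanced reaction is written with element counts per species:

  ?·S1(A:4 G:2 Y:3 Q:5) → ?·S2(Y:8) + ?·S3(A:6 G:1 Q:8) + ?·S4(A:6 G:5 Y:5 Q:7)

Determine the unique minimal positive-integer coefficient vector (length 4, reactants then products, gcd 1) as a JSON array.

Coefficients: [6, 1, 2, 2]

A: 6·4 = 24 | 1·0+2·6+2·6 = 24
G: 6·2 = 12 | 1·0+2·1+2·5 = 12
Y: 6·3 = 18 | 1·8+2·0+2·5 = 18
Q: 6·5 = 30 | 1·0+2·8+2·7 = 30
gcd(6,1,2,2) = 1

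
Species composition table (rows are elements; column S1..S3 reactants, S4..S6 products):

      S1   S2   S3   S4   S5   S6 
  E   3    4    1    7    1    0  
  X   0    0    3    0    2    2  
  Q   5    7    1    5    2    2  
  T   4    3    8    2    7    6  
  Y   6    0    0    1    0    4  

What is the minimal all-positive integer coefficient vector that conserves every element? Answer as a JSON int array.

E: 3·3+1·4+6·1 = 19 | 2·7+5·1+4·0 = 19
X: 3·0+1·0+6·3 = 18 | 2·0+5·2+4·2 = 18
Q: 3·5+1·7+6·1 = 28 | 2·5+5·2+4·2 = 28
T: 3·4+1·3+6·8 = 63 | 2·2+5·7+4·6 = 63
Y: 3·6+1·0+6·0 = 18 | 2·1+5·0+4·4 = 18
gcd(3,1,6,2,5,4) = 1

Coefficients: [3, 1, 6, 2, 5, 4]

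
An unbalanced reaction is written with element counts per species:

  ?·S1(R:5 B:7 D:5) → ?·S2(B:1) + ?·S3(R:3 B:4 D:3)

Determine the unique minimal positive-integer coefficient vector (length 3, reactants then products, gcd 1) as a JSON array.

R: 3·5 = 15 | 1·0+5·3 = 15
B: 3·7 = 21 | 1·1+5·4 = 21
D: 3·5 = 15 | 1·0+5·3 = 15
gcd(3,1,5) = 1

Coefficients: [3, 1, 5]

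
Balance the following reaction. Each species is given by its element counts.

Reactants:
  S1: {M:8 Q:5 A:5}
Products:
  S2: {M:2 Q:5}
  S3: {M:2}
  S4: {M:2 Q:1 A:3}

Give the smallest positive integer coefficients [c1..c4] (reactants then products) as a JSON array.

Coefficients: [3, 2, 5, 5]

M: 3·8 = 24 | 2·2+5·2+5·2 = 24
Q: 3·5 = 15 | 2·5+5·0+5·1 = 15
A: 3·5 = 15 | 2·0+5·0+5·3 = 15
gcd(3,2,5,5) = 1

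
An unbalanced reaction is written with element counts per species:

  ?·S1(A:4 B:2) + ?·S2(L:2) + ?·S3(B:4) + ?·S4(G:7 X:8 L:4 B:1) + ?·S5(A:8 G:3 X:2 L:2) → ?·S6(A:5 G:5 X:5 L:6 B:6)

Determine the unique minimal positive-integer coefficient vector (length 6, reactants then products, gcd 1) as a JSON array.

A: 1·4+6·0+5·0+2·0+2·8 = 20 | 4·5 = 20
G: 1·0+6·0+5·0+2·7+2·3 = 20 | 4·5 = 20
X: 1·0+6·0+5·0+2·8+2·2 = 20 | 4·5 = 20
L: 1·0+6·2+5·0+2·4+2·2 = 24 | 4·6 = 24
B: 1·2+6·0+5·4+2·1+2·0 = 24 | 4·6 = 24
gcd(1,6,5,2,2,4) = 1

Coefficients: [1, 6, 5, 2, 2, 4]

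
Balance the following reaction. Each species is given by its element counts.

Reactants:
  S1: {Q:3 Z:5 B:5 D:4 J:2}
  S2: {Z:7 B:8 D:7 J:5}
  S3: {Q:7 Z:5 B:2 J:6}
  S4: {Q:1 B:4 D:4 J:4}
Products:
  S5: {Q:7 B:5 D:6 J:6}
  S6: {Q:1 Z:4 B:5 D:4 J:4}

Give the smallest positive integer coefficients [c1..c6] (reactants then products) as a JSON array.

Q: 1·3+2·0+1·7+3·1 = 13 | 1·7+6·1 = 13
Z: 1·5+2·7+1·5+3·0 = 24 | 1·0+6·4 = 24
B: 1·5+2·8+1·2+3·4 = 35 | 1·5+6·5 = 35
D: 1·4+2·7+1·0+3·4 = 30 | 1·6+6·4 = 30
J: 1·2+2·5+1·6+3·4 = 30 | 1·6+6·4 = 30
gcd(1,2,1,3,1,6) = 1

Coefficients: [1, 2, 1, 3, 1, 6]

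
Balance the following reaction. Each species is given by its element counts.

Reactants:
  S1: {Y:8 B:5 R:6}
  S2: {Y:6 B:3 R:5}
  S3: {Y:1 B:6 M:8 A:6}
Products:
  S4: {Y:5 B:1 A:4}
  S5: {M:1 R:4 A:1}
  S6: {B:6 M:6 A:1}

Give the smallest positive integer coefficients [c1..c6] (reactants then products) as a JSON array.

Coefficients: [1, 2, 5, 5, 4, 6]

Y: 1·8+2·6+5·1 = 25 | 5·5+4·0+6·0 = 25
B: 1·5+2·3+5·6 = 41 | 5·1+4·0+6·6 = 41
M: 1·0+2·0+5·8 = 40 | 5·0+4·1+6·6 = 40
R: 1·6+2·5+5·0 = 16 | 5·0+4·4+6·0 = 16
A: 1·0+2·0+5·6 = 30 | 5·4+4·1+6·1 = 30
gcd(1,2,5,5,4,6) = 1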